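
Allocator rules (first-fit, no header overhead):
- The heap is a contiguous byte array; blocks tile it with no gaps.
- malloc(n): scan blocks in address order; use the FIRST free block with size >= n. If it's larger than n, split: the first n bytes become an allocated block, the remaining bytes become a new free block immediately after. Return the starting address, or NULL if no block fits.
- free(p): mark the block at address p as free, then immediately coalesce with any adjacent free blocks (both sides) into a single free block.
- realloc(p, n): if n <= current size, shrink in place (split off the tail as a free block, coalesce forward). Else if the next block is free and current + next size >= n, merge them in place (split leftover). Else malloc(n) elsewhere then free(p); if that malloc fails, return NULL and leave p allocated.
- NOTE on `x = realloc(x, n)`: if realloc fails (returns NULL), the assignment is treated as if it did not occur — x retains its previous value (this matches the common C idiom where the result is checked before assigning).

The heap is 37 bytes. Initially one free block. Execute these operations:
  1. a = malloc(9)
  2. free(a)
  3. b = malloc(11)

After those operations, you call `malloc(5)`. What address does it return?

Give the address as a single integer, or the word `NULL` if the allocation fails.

Answer: 11

Derivation:
Op 1: a = malloc(9) -> a = 0; heap: [0-8 ALLOC][9-36 FREE]
Op 2: free(a) -> (freed a); heap: [0-36 FREE]
Op 3: b = malloc(11) -> b = 0; heap: [0-10 ALLOC][11-36 FREE]
malloc(5): first-fit scan over [0-10 ALLOC][11-36 FREE] -> 11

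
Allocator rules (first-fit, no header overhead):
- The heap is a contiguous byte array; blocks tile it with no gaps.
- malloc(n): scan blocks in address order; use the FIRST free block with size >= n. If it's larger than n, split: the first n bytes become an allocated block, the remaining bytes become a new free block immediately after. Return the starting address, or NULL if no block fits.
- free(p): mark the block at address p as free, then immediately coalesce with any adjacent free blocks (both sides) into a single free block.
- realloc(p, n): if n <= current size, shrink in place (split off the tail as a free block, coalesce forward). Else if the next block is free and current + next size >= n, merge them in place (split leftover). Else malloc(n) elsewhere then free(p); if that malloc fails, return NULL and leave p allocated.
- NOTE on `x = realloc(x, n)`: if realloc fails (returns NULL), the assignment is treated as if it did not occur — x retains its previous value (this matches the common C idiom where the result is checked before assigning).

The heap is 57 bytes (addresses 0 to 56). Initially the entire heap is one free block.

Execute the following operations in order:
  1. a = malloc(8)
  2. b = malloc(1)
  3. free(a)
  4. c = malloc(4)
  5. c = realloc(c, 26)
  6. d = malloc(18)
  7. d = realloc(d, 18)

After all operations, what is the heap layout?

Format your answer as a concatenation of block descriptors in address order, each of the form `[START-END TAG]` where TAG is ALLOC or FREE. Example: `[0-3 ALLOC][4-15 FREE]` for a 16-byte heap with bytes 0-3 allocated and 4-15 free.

Answer: [0-7 FREE][8-8 ALLOC][9-34 ALLOC][35-52 ALLOC][53-56 FREE]

Derivation:
Op 1: a = malloc(8) -> a = 0; heap: [0-7 ALLOC][8-56 FREE]
Op 2: b = malloc(1) -> b = 8; heap: [0-7 ALLOC][8-8 ALLOC][9-56 FREE]
Op 3: free(a) -> (freed a); heap: [0-7 FREE][8-8 ALLOC][9-56 FREE]
Op 4: c = malloc(4) -> c = 0; heap: [0-3 ALLOC][4-7 FREE][8-8 ALLOC][9-56 FREE]
Op 5: c = realloc(c, 26) -> c = 9; heap: [0-7 FREE][8-8 ALLOC][9-34 ALLOC][35-56 FREE]
Op 6: d = malloc(18) -> d = 35; heap: [0-7 FREE][8-8 ALLOC][9-34 ALLOC][35-52 ALLOC][53-56 FREE]
Op 7: d = realloc(d, 18) -> d = 35; heap: [0-7 FREE][8-8 ALLOC][9-34 ALLOC][35-52 ALLOC][53-56 FREE]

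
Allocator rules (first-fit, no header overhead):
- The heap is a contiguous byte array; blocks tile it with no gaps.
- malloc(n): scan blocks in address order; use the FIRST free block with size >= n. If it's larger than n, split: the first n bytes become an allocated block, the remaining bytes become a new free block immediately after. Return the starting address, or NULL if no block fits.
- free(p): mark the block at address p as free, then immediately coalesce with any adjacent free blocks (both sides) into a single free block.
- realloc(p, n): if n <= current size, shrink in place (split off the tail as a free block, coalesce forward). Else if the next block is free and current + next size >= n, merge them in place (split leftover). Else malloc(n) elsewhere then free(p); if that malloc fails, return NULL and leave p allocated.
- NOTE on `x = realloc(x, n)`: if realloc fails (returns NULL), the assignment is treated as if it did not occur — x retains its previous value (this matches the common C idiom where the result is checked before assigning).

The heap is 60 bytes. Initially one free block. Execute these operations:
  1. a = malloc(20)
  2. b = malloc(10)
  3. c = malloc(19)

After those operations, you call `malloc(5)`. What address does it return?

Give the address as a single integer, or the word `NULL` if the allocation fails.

Answer: 49

Derivation:
Op 1: a = malloc(20) -> a = 0; heap: [0-19 ALLOC][20-59 FREE]
Op 2: b = malloc(10) -> b = 20; heap: [0-19 ALLOC][20-29 ALLOC][30-59 FREE]
Op 3: c = malloc(19) -> c = 30; heap: [0-19 ALLOC][20-29 ALLOC][30-48 ALLOC][49-59 FREE]
malloc(5): first-fit scan over [0-19 ALLOC][20-29 ALLOC][30-48 ALLOC][49-59 FREE] -> 49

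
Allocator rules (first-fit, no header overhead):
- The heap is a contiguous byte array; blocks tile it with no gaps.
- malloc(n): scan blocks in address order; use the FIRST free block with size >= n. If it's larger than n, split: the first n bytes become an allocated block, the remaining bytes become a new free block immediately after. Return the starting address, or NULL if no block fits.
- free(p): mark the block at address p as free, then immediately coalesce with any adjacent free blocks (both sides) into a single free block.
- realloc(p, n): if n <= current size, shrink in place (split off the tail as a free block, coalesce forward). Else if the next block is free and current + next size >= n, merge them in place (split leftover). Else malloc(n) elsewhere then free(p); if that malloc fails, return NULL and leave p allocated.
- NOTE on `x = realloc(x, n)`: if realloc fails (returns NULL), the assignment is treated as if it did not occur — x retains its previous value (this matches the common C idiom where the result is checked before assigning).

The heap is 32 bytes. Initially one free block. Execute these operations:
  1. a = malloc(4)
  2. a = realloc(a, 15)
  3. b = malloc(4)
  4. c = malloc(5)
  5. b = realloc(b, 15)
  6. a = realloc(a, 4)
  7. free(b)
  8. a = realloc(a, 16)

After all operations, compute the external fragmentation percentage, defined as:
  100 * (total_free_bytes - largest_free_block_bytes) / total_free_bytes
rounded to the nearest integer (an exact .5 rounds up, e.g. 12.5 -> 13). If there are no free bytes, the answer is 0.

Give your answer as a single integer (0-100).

Op 1: a = malloc(4) -> a = 0; heap: [0-3 ALLOC][4-31 FREE]
Op 2: a = realloc(a, 15) -> a = 0; heap: [0-14 ALLOC][15-31 FREE]
Op 3: b = malloc(4) -> b = 15; heap: [0-14 ALLOC][15-18 ALLOC][19-31 FREE]
Op 4: c = malloc(5) -> c = 19; heap: [0-14 ALLOC][15-18 ALLOC][19-23 ALLOC][24-31 FREE]
Op 5: b = realloc(b, 15) -> NULL (b unchanged); heap: [0-14 ALLOC][15-18 ALLOC][19-23 ALLOC][24-31 FREE]
Op 6: a = realloc(a, 4) -> a = 0; heap: [0-3 ALLOC][4-14 FREE][15-18 ALLOC][19-23 ALLOC][24-31 FREE]
Op 7: free(b) -> (freed b); heap: [0-3 ALLOC][4-18 FREE][19-23 ALLOC][24-31 FREE]
Op 8: a = realloc(a, 16) -> a = 0; heap: [0-15 ALLOC][16-18 FREE][19-23 ALLOC][24-31 FREE]
Free blocks: [3 8] total_free=11 largest=8 -> 100*(11-8)/11 = 300/11 ≈ 27.273 -> rounds to 27

Answer: 27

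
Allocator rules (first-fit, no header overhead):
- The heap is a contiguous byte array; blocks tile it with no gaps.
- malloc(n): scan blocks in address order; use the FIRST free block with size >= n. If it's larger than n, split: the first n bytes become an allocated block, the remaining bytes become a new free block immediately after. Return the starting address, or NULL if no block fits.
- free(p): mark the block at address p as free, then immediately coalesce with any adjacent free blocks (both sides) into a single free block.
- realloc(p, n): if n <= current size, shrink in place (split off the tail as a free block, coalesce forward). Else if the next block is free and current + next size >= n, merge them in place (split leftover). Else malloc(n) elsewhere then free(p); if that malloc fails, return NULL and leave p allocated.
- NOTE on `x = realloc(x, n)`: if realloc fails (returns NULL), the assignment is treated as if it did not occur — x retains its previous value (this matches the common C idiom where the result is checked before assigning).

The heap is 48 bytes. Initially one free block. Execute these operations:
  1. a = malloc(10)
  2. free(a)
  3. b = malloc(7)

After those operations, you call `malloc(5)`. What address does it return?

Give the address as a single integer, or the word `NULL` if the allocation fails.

Op 1: a = malloc(10) -> a = 0; heap: [0-9 ALLOC][10-47 FREE]
Op 2: free(a) -> (freed a); heap: [0-47 FREE]
Op 3: b = malloc(7) -> b = 0; heap: [0-6 ALLOC][7-47 FREE]
malloc(5): first-fit scan over [0-6 ALLOC][7-47 FREE] -> 7

Answer: 7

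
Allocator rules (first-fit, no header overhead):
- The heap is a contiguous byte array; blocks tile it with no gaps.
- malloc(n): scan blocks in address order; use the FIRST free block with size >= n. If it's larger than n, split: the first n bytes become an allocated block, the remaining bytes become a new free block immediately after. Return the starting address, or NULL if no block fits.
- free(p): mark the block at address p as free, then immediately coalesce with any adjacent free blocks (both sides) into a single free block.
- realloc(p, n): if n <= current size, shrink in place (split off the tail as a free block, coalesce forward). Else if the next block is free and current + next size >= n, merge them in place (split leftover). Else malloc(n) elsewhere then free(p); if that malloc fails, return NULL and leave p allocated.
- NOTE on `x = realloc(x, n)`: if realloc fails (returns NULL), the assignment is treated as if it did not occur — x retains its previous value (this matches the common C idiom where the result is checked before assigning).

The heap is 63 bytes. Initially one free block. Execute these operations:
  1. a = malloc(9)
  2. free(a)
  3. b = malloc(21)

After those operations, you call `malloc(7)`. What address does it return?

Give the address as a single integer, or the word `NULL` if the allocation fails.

Op 1: a = malloc(9) -> a = 0; heap: [0-8 ALLOC][9-62 FREE]
Op 2: free(a) -> (freed a); heap: [0-62 FREE]
Op 3: b = malloc(21) -> b = 0; heap: [0-20 ALLOC][21-62 FREE]
malloc(7): first-fit scan over [0-20 ALLOC][21-62 FREE] -> 21

Answer: 21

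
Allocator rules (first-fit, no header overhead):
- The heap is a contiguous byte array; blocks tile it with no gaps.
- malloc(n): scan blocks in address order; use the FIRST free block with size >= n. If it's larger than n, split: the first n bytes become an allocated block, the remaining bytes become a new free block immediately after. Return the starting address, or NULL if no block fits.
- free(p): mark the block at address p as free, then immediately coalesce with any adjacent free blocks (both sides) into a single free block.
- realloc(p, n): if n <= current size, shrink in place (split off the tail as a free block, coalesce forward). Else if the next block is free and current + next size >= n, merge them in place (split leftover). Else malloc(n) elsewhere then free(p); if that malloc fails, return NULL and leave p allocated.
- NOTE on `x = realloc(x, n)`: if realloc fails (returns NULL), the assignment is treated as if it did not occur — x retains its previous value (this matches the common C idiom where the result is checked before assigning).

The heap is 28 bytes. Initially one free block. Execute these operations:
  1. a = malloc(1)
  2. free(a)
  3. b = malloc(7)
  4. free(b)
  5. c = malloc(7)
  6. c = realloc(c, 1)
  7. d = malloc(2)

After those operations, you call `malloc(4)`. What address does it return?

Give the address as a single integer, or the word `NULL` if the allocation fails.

Answer: 3

Derivation:
Op 1: a = malloc(1) -> a = 0; heap: [0-0 ALLOC][1-27 FREE]
Op 2: free(a) -> (freed a); heap: [0-27 FREE]
Op 3: b = malloc(7) -> b = 0; heap: [0-6 ALLOC][7-27 FREE]
Op 4: free(b) -> (freed b); heap: [0-27 FREE]
Op 5: c = malloc(7) -> c = 0; heap: [0-6 ALLOC][7-27 FREE]
Op 6: c = realloc(c, 1) -> c = 0; heap: [0-0 ALLOC][1-27 FREE]
Op 7: d = malloc(2) -> d = 1; heap: [0-0 ALLOC][1-2 ALLOC][3-27 FREE]
malloc(4): first-fit scan over [0-0 ALLOC][1-2 ALLOC][3-27 FREE] -> 3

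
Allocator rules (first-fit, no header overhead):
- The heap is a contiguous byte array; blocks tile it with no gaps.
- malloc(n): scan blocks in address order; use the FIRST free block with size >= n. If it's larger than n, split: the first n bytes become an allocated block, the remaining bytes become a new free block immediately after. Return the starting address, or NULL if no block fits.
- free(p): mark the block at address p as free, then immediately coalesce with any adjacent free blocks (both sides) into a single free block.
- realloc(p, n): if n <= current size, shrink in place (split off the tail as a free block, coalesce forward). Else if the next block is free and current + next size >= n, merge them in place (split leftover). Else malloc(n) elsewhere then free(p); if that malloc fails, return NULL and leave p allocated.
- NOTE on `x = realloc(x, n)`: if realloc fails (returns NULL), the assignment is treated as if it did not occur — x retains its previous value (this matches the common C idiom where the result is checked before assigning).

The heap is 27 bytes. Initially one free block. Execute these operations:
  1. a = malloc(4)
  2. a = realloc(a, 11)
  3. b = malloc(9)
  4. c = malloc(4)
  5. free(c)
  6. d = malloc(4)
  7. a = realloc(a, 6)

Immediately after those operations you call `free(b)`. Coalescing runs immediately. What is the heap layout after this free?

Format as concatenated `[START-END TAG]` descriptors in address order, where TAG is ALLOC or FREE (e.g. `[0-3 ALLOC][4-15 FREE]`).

Answer: [0-5 ALLOC][6-19 FREE][20-23 ALLOC][24-26 FREE]

Derivation:
Op 1: a = malloc(4) -> a = 0; heap: [0-3 ALLOC][4-26 FREE]
Op 2: a = realloc(a, 11) -> a = 0; heap: [0-10 ALLOC][11-26 FREE]
Op 3: b = malloc(9) -> b = 11; heap: [0-10 ALLOC][11-19 ALLOC][20-26 FREE]
Op 4: c = malloc(4) -> c = 20; heap: [0-10 ALLOC][11-19 ALLOC][20-23 ALLOC][24-26 FREE]
Op 5: free(c) -> (freed c); heap: [0-10 ALLOC][11-19 ALLOC][20-26 FREE]
Op 6: d = malloc(4) -> d = 20; heap: [0-10 ALLOC][11-19 ALLOC][20-23 ALLOC][24-26 FREE]
Op 7: a = realloc(a, 6) -> a = 0; heap: [0-5 ALLOC][6-10 FREE][11-19 ALLOC][20-23 ALLOC][24-26 FREE]
free(b): b = 11 -> block [11-19 ALLOC]; mark free, coalesce with adjacent free neighbors -> [0-5 ALLOC][6-19 FREE][20-23 ALLOC][24-26 FREE]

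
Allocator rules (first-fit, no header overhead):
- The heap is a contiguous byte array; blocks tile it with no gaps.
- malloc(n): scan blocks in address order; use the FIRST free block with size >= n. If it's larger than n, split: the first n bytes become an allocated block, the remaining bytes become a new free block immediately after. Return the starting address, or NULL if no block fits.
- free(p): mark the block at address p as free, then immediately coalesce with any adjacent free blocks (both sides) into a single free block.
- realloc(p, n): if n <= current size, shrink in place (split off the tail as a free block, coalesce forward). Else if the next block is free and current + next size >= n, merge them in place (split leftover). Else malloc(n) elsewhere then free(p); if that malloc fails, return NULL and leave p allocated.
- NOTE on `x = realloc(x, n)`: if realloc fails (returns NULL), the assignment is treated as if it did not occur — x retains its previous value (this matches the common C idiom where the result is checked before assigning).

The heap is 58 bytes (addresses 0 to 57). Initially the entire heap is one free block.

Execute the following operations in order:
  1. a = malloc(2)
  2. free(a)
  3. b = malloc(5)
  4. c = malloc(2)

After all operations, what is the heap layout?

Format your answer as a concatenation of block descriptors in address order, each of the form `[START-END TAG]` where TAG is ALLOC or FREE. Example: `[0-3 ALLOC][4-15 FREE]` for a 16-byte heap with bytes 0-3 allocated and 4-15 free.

Op 1: a = malloc(2) -> a = 0; heap: [0-1 ALLOC][2-57 FREE]
Op 2: free(a) -> (freed a); heap: [0-57 FREE]
Op 3: b = malloc(5) -> b = 0; heap: [0-4 ALLOC][5-57 FREE]
Op 4: c = malloc(2) -> c = 5; heap: [0-4 ALLOC][5-6 ALLOC][7-57 FREE]

Answer: [0-4 ALLOC][5-6 ALLOC][7-57 FREE]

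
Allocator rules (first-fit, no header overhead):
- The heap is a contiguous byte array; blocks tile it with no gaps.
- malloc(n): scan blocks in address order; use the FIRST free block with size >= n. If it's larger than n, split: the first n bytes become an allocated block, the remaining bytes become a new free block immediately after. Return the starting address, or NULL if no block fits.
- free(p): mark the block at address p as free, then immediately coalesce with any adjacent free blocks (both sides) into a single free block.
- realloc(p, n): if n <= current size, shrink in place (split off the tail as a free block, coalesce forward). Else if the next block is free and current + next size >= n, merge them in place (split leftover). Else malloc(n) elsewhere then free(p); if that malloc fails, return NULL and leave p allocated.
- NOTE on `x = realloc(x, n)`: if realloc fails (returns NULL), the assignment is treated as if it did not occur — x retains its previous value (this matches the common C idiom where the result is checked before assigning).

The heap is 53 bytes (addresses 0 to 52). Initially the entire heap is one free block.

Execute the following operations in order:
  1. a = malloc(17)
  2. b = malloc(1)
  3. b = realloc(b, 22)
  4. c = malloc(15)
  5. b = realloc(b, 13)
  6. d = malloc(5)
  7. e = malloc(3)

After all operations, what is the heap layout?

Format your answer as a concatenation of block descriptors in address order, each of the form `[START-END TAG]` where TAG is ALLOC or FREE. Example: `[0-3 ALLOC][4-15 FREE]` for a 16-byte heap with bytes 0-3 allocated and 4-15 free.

Op 1: a = malloc(17) -> a = 0; heap: [0-16 ALLOC][17-52 FREE]
Op 2: b = malloc(1) -> b = 17; heap: [0-16 ALLOC][17-17 ALLOC][18-52 FREE]
Op 3: b = realloc(b, 22) -> b = 17; heap: [0-16 ALLOC][17-38 ALLOC][39-52 FREE]
Op 4: c = malloc(15) -> c = NULL; heap: [0-16 ALLOC][17-38 ALLOC][39-52 FREE]
Op 5: b = realloc(b, 13) -> b = 17; heap: [0-16 ALLOC][17-29 ALLOC][30-52 FREE]
Op 6: d = malloc(5) -> d = 30; heap: [0-16 ALLOC][17-29 ALLOC][30-34 ALLOC][35-52 FREE]
Op 7: e = malloc(3) -> e = 35; heap: [0-16 ALLOC][17-29 ALLOC][30-34 ALLOC][35-37 ALLOC][38-52 FREE]

Answer: [0-16 ALLOC][17-29 ALLOC][30-34 ALLOC][35-37 ALLOC][38-52 FREE]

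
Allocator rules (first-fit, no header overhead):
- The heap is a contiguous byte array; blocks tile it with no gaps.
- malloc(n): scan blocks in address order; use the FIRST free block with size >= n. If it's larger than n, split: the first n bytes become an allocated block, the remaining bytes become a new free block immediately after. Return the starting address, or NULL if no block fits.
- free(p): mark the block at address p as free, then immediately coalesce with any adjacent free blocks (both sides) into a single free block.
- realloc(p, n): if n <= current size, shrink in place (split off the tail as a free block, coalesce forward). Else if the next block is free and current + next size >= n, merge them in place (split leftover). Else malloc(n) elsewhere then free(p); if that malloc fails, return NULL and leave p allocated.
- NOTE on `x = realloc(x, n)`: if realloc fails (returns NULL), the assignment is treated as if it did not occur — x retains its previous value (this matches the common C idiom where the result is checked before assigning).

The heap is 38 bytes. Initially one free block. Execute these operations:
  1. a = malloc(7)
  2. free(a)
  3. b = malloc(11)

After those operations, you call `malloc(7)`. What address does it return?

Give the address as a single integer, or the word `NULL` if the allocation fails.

Op 1: a = malloc(7) -> a = 0; heap: [0-6 ALLOC][7-37 FREE]
Op 2: free(a) -> (freed a); heap: [0-37 FREE]
Op 3: b = malloc(11) -> b = 0; heap: [0-10 ALLOC][11-37 FREE]
malloc(7): first-fit scan over [0-10 ALLOC][11-37 FREE] -> 11

Answer: 11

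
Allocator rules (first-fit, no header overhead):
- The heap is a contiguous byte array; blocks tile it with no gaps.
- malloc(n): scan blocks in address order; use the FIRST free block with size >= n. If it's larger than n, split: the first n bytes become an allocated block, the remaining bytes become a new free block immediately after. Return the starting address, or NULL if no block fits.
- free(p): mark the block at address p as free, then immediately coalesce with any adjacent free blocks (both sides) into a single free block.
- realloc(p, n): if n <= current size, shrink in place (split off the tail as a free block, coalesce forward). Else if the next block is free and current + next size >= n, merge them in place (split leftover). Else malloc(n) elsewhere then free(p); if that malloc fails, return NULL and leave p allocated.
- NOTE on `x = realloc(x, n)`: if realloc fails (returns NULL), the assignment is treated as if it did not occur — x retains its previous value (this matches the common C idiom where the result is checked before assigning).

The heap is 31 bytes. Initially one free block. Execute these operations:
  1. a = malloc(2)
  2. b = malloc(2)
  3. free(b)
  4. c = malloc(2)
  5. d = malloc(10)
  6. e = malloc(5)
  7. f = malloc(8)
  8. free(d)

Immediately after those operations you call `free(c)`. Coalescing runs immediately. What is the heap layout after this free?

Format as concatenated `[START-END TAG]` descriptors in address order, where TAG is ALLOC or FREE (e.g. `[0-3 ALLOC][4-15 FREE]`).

Op 1: a = malloc(2) -> a = 0; heap: [0-1 ALLOC][2-30 FREE]
Op 2: b = malloc(2) -> b = 2; heap: [0-1 ALLOC][2-3 ALLOC][4-30 FREE]
Op 3: free(b) -> (freed b); heap: [0-1 ALLOC][2-30 FREE]
Op 4: c = malloc(2) -> c = 2; heap: [0-1 ALLOC][2-3 ALLOC][4-30 FREE]
Op 5: d = malloc(10) -> d = 4; heap: [0-1 ALLOC][2-3 ALLOC][4-13 ALLOC][14-30 FREE]
Op 6: e = malloc(5) -> e = 14; heap: [0-1 ALLOC][2-3 ALLOC][4-13 ALLOC][14-18 ALLOC][19-30 FREE]
Op 7: f = malloc(8) -> f = 19; heap: [0-1 ALLOC][2-3 ALLOC][4-13 ALLOC][14-18 ALLOC][19-26 ALLOC][27-30 FREE]
Op 8: free(d) -> (freed d); heap: [0-1 ALLOC][2-3 ALLOC][4-13 FREE][14-18 ALLOC][19-26 ALLOC][27-30 FREE]
free(c): c = 2 -> block [2-3 ALLOC]; mark free, coalesce with adjacent free neighbors -> [0-1 ALLOC][2-13 FREE][14-18 ALLOC][19-26 ALLOC][27-30 FREE]

Answer: [0-1 ALLOC][2-13 FREE][14-18 ALLOC][19-26 ALLOC][27-30 FREE]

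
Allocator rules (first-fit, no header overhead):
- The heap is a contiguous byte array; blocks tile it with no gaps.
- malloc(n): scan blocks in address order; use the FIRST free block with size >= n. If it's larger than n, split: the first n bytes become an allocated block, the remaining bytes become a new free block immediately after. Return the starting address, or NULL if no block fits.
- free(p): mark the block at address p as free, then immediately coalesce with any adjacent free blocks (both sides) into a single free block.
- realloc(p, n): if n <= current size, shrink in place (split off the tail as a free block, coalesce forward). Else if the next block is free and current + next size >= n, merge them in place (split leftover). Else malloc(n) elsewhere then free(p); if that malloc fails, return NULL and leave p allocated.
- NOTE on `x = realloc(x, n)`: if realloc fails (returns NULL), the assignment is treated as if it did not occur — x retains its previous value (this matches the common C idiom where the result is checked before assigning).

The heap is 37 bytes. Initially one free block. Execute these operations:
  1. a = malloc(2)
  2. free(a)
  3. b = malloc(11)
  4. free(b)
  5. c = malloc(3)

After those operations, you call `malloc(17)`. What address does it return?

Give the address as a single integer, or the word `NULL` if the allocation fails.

Op 1: a = malloc(2) -> a = 0; heap: [0-1 ALLOC][2-36 FREE]
Op 2: free(a) -> (freed a); heap: [0-36 FREE]
Op 3: b = malloc(11) -> b = 0; heap: [0-10 ALLOC][11-36 FREE]
Op 4: free(b) -> (freed b); heap: [0-36 FREE]
Op 5: c = malloc(3) -> c = 0; heap: [0-2 ALLOC][3-36 FREE]
malloc(17): first-fit scan over [0-2 ALLOC][3-36 FREE] -> 3

Answer: 3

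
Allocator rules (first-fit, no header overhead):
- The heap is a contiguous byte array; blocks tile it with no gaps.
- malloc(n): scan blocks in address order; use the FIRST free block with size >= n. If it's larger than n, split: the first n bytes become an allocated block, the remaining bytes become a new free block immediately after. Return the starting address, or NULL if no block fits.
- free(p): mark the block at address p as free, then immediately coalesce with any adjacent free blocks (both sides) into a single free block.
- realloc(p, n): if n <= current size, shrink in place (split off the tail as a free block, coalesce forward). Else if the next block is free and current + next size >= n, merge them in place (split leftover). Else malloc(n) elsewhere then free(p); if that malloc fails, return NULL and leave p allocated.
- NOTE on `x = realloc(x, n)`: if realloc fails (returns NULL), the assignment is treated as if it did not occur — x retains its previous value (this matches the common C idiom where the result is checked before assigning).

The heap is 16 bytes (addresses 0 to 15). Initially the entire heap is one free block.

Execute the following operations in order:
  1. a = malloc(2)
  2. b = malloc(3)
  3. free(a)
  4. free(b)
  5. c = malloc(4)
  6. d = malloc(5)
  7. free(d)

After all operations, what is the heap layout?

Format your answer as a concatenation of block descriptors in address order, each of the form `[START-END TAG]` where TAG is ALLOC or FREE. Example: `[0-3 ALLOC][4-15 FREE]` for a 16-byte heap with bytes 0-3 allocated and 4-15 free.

Op 1: a = malloc(2) -> a = 0; heap: [0-1 ALLOC][2-15 FREE]
Op 2: b = malloc(3) -> b = 2; heap: [0-1 ALLOC][2-4 ALLOC][5-15 FREE]
Op 3: free(a) -> (freed a); heap: [0-1 FREE][2-4 ALLOC][5-15 FREE]
Op 4: free(b) -> (freed b); heap: [0-15 FREE]
Op 5: c = malloc(4) -> c = 0; heap: [0-3 ALLOC][4-15 FREE]
Op 6: d = malloc(5) -> d = 4; heap: [0-3 ALLOC][4-8 ALLOC][9-15 FREE]
Op 7: free(d) -> (freed d); heap: [0-3 ALLOC][4-15 FREE]

Answer: [0-3 ALLOC][4-15 FREE]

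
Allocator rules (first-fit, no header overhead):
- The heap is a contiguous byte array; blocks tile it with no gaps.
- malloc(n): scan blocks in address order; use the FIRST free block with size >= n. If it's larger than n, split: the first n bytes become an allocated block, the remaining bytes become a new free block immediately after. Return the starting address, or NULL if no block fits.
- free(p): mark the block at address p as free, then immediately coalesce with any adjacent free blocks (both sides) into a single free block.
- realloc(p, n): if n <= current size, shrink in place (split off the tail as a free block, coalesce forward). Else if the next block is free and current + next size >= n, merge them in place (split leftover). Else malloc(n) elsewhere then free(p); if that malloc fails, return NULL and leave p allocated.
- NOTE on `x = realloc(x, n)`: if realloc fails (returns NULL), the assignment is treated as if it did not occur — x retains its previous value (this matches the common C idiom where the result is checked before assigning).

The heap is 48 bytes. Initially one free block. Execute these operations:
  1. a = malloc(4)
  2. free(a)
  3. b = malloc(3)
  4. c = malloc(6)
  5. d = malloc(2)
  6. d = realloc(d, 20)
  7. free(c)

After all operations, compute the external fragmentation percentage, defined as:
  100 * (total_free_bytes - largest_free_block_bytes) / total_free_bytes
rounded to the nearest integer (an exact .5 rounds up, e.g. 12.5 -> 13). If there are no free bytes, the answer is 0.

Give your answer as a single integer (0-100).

Op 1: a = malloc(4) -> a = 0; heap: [0-3 ALLOC][4-47 FREE]
Op 2: free(a) -> (freed a); heap: [0-47 FREE]
Op 3: b = malloc(3) -> b = 0; heap: [0-2 ALLOC][3-47 FREE]
Op 4: c = malloc(6) -> c = 3; heap: [0-2 ALLOC][3-8 ALLOC][9-47 FREE]
Op 5: d = malloc(2) -> d = 9; heap: [0-2 ALLOC][3-8 ALLOC][9-10 ALLOC][11-47 FREE]
Op 6: d = realloc(d, 20) -> d = 9; heap: [0-2 ALLOC][3-8 ALLOC][9-28 ALLOC][29-47 FREE]
Op 7: free(c) -> (freed c); heap: [0-2 ALLOC][3-8 FREE][9-28 ALLOC][29-47 FREE]
Free blocks: [6 19] total_free=25 largest=19 -> 100*(25-19)/25 = 600/25 = 24

Answer: 24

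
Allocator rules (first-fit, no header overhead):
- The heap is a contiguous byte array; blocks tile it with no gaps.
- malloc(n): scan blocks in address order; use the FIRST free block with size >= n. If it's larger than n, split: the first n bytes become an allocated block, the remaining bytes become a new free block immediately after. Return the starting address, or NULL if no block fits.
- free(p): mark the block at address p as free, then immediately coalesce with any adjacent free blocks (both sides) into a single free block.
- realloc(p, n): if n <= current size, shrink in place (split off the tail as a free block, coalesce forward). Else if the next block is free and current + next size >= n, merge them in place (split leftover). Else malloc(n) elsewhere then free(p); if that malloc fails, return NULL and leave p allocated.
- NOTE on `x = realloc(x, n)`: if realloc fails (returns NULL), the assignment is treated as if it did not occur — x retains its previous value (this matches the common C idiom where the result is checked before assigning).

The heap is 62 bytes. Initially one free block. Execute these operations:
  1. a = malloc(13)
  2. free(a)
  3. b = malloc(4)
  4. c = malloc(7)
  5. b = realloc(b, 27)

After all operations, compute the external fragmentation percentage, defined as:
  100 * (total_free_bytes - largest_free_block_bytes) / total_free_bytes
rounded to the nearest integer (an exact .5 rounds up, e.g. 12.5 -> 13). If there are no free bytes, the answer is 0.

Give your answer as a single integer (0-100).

Answer: 14

Derivation:
Op 1: a = malloc(13) -> a = 0; heap: [0-12 ALLOC][13-61 FREE]
Op 2: free(a) -> (freed a); heap: [0-61 FREE]
Op 3: b = malloc(4) -> b = 0; heap: [0-3 ALLOC][4-61 FREE]
Op 4: c = malloc(7) -> c = 4; heap: [0-3 ALLOC][4-10 ALLOC][11-61 FREE]
Op 5: b = realloc(b, 27) -> b = 11; heap: [0-3 FREE][4-10 ALLOC][11-37 ALLOC][38-61 FREE]
Free blocks: [4 24] total_free=28 largest=24 -> 100*(28-24)/28 = 400/28 ≈ 14.286 -> rounds to 14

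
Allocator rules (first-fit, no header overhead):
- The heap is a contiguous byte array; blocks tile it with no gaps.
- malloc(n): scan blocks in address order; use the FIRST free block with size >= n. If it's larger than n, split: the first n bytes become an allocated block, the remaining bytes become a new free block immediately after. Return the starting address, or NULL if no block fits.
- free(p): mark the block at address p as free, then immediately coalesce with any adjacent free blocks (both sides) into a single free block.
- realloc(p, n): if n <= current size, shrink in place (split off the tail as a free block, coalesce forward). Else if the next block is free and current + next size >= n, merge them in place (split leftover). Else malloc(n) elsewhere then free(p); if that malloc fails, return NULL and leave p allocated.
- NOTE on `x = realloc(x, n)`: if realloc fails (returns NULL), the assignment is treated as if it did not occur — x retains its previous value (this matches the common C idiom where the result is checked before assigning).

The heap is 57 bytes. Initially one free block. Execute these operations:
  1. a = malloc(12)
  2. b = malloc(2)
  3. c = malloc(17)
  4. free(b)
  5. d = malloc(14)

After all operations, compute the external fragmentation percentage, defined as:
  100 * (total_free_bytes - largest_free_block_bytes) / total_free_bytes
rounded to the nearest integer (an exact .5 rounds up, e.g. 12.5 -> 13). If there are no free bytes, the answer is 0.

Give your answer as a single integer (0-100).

Op 1: a = malloc(12) -> a = 0; heap: [0-11 ALLOC][12-56 FREE]
Op 2: b = malloc(2) -> b = 12; heap: [0-11 ALLOC][12-13 ALLOC][14-56 FREE]
Op 3: c = malloc(17) -> c = 14; heap: [0-11 ALLOC][12-13 ALLOC][14-30 ALLOC][31-56 FREE]
Op 4: free(b) -> (freed b); heap: [0-11 ALLOC][12-13 FREE][14-30 ALLOC][31-56 FREE]
Op 5: d = malloc(14) -> d = 31; heap: [0-11 ALLOC][12-13 FREE][14-30 ALLOC][31-44 ALLOC][45-56 FREE]
Free blocks: [2 12] total_free=14 largest=12 -> 100*(14-12)/14 = 200/14 ≈ 14.286 -> rounds to 14

Answer: 14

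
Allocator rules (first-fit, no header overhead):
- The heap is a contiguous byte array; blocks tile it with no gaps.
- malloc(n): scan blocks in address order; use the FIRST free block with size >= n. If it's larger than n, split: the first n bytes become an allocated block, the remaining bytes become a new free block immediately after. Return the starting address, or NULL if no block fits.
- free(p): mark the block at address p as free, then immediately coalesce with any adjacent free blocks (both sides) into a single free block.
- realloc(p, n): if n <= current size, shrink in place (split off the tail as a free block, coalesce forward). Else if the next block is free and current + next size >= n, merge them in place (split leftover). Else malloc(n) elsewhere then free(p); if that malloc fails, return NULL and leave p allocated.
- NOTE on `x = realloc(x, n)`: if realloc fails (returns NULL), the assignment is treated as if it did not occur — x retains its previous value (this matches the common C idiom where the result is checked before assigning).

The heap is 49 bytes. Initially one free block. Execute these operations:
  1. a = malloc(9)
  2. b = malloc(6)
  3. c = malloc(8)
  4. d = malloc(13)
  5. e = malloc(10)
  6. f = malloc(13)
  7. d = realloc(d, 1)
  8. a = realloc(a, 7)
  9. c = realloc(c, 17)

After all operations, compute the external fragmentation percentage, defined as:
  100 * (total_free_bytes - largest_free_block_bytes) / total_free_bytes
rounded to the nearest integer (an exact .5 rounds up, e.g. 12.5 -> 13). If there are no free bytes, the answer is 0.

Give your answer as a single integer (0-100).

Answer: 29

Derivation:
Op 1: a = malloc(9) -> a = 0; heap: [0-8 ALLOC][9-48 FREE]
Op 2: b = malloc(6) -> b = 9; heap: [0-8 ALLOC][9-14 ALLOC][15-48 FREE]
Op 3: c = malloc(8) -> c = 15; heap: [0-8 ALLOC][9-14 ALLOC][15-22 ALLOC][23-48 FREE]
Op 4: d = malloc(13) -> d = 23; heap: [0-8 ALLOC][9-14 ALLOC][15-22 ALLOC][23-35 ALLOC][36-48 FREE]
Op 5: e = malloc(10) -> e = 36; heap: [0-8 ALLOC][9-14 ALLOC][15-22 ALLOC][23-35 ALLOC][36-45 ALLOC][46-48 FREE]
Op 6: f = malloc(13) -> f = NULL; heap: [0-8 ALLOC][9-14 ALLOC][15-22 ALLOC][23-35 ALLOC][36-45 ALLOC][46-48 FREE]
Op 7: d = realloc(d, 1) -> d = 23; heap: [0-8 ALLOC][9-14 ALLOC][15-22 ALLOC][23-23 ALLOC][24-35 FREE][36-45 ALLOC][46-48 FREE]
Op 8: a = realloc(a, 7) -> a = 0; heap: [0-6 ALLOC][7-8 FREE][9-14 ALLOC][15-22 ALLOC][23-23 ALLOC][24-35 FREE][36-45 ALLOC][46-48 FREE]
Op 9: c = realloc(c, 17) -> NULL (c unchanged); heap: [0-6 ALLOC][7-8 FREE][9-14 ALLOC][15-22 ALLOC][23-23 ALLOC][24-35 FREE][36-45 ALLOC][46-48 FREE]
Free blocks: [2 12 3] total_free=17 largest=12 -> 100*(17-12)/17 = 500/17 ≈ 29.412 -> rounds to 29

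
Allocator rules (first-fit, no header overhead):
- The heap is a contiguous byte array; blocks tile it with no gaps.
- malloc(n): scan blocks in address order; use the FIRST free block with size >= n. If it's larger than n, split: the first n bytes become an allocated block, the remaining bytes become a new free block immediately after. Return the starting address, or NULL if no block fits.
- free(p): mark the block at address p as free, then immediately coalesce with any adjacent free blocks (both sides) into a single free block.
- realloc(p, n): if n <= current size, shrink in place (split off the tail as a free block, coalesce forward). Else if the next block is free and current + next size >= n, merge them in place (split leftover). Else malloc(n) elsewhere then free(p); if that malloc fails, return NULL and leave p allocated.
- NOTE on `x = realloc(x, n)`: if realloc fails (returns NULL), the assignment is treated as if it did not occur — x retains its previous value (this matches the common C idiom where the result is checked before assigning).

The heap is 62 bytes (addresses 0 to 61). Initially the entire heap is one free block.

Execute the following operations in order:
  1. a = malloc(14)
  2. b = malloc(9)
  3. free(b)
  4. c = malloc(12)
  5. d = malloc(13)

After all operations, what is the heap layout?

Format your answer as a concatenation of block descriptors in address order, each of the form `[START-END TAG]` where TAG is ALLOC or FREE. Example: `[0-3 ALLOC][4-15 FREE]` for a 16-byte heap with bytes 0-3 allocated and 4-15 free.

Answer: [0-13 ALLOC][14-25 ALLOC][26-38 ALLOC][39-61 FREE]

Derivation:
Op 1: a = malloc(14) -> a = 0; heap: [0-13 ALLOC][14-61 FREE]
Op 2: b = malloc(9) -> b = 14; heap: [0-13 ALLOC][14-22 ALLOC][23-61 FREE]
Op 3: free(b) -> (freed b); heap: [0-13 ALLOC][14-61 FREE]
Op 4: c = malloc(12) -> c = 14; heap: [0-13 ALLOC][14-25 ALLOC][26-61 FREE]
Op 5: d = malloc(13) -> d = 26; heap: [0-13 ALLOC][14-25 ALLOC][26-38 ALLOC][39-61 FREE]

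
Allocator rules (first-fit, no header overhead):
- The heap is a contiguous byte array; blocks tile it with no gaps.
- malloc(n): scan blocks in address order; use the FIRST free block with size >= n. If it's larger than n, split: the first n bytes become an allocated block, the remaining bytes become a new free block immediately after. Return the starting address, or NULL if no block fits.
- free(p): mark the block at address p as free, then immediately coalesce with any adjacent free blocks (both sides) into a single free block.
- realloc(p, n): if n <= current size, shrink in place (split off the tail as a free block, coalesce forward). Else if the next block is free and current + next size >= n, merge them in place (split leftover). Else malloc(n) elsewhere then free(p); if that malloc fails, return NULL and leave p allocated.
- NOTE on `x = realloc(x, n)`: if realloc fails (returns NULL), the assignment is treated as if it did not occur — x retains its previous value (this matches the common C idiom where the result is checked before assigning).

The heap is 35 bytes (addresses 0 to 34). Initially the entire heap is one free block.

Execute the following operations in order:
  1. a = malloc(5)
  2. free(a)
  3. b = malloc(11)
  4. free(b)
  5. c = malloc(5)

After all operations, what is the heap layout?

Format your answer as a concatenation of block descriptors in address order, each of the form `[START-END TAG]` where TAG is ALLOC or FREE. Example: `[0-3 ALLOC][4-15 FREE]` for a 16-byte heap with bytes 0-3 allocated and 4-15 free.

Answer: [0-4 ALLOC][5-34 FREE]

Derivation:
Op 1: a = malloc(5) -> a = 0; heap: [0-4 ALLOC][5-34 FREE]
Op 2: free(a) -> (freed a); heap: [0-34 FREE]
Op 3: b = malloc(11) -> b = 0; heap: [0-10 ALLOC][11-34 FREE]
Op 4: free(b) -> (freed b); heap: [0-34 FREE]
Op 5: c = malloc(5) -> c = 0; heap: [0-4 ALLOC][5-34 FREE]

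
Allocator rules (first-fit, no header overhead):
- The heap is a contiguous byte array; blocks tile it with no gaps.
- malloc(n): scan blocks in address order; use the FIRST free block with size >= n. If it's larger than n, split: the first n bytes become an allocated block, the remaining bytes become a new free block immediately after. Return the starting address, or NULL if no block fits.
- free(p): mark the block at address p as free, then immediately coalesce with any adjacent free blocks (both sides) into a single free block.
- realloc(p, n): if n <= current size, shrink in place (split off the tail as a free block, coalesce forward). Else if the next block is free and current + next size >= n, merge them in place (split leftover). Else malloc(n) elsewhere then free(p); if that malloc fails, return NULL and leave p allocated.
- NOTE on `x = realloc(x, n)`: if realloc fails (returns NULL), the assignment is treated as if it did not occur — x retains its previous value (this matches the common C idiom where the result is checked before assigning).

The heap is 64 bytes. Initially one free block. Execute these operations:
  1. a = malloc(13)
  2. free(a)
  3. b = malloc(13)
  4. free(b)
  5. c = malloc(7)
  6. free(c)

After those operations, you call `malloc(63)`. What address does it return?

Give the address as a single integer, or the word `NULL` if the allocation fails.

Answer: 0

Derivation:
Op 1: a = malloc(13) -> a = 0; heap: [0-12 ALLOC][13-63 FREE]
Op 2: free(a) -> (freed a); heap: [0-63 FREE]
Op 3: b = malloc(13) -> b = 0; heap: [0-12 ALLOC][13-63 FREE]
Op 4: free(b) -> (freed b); heap: [0-63 FREE]
Op 5: c = malloc(7) -> c = 0; heap: [0-6 ALLOC][7-63 FREE]
Op 6: free(c) -> (freed c); heap: [0-63 FREE]
malloc(63): first-fit scan over [0-63 FREE] -> 0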